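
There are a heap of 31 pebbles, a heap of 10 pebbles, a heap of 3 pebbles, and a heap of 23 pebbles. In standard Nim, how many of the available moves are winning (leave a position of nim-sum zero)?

3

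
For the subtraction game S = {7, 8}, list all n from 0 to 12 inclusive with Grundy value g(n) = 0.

0, 1, 2, 3, 4, 5, 6

Grundy values for subtraction set {7, 8}:
g(0) = mex{} = 0
g(1) = mex{} = 0
g(2) = mex{} = 0
g(3) = mex{} = 0
g(4) = mex{} = 0
g(5) = mex{} = 0
g(6) = mex{} = 0
g(7) = mex{0} = 1
g(8) = mex{0} = 1
g(9) = mex{0} = 1
g(10) = mex{0} = 1
g(11) = mex{0} = 1
g(12) = mex{0} = 1
The P-positions (g = 0) in 0..12 are 0, 1, 2, 3, 4, 5, 6.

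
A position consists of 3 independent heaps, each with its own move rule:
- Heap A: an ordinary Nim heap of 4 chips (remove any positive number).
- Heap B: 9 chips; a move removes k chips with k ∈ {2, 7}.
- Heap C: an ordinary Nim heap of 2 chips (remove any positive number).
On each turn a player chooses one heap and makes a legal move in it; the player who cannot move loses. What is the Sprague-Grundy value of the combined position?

6

Heap A is a plain Nim heap of size 4, so its Grundy value is 4.
For heap B, compute g(0), g(1), … with moves {2, 7}:
g(0) = mex{} = 0
g(1) = mex{} = 0
g(2) = mex{0} = 1
g(3) = mex{0} = 1
g(4) = mex{1} = 0
g(5) = mex{1} = 0
g(6) = mex{0} = 1
g(7) = mex{0} = 1
g(8) = mex{0,1} = 2
g(9) = mex{1} = 0
So g(9) = 0.
Heap C is a plain Nim heap of size 2, so its Grundy value is 2.
By the Sprague-Grundy theorem, the Grundy value of a sum of independent games is the XOR of the component values.
Combined value = 4 ⊕ 0 ⊕ 2 = 6.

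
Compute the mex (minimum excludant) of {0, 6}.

1

0 is in the set but 1 is not, so the mex is 1.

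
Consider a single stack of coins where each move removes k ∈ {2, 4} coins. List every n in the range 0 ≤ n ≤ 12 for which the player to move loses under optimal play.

Build the Grundy sequence with g(k) = mex{g(k−s) : s ∈ {2, 4}, s ≤ k}:
k:     0  1  2  3  4  5  6  7  8  9 10 11 12
g(k):  0  0  1  1  2  2  0  0  1  1  2  2  0
The P-positions (g = 0) in 0..12 are 0, 1, 6, 7, 12.

0, 1, 6, 7, 12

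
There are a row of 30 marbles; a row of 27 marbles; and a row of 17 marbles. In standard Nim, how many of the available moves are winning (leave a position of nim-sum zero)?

3

Bitwise XOR of the heap sizes:
  11110  (30)
  11011  (27)
  10001  (17)
  -----
  10100  (20)
The overall nim-sum is X = 20. A row of size p has a winning move iff p XOR X < p (reduce it to p XOR X).
  30: 30 XOR 20 = 10 < 30 — winning move (to 10).
  27: 27 XOR 20 = 15 < 27 — winning move (to 15).
  17: 17 XOR 20 = 5 < 17 — winning move (to 5).
That gives 3 winning moves.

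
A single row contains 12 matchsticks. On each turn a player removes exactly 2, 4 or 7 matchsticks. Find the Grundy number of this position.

Build the Grundy sequence with g(k) = mex{g(k−s) : s ∈ {2, 4, 7}, s ≤ k}:
g(0) = mex{} = 0
g(1) = mex{} = 0
g(2) = mex{0} = 1
g(3) = mex{0} = 1
g(4) = mex{0,1} = 2
g(5) = mex{0,1} = 2
g(6) = mex{1,2} = 0
g(7) = mex{0,1,2} = 3
g(8) = mex{0,2} = 1
g(9) = mex{1,2,3} = 0
g(10) = mex{0,1} = 2
g(11) = mex{0,2,3} = 1
g(12) = mex{1,2} = 0
So g(12) = 0.

0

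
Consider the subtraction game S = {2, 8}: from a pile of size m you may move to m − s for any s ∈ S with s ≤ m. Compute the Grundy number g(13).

Build the Grundy sequence with g(k) = mex{g(k−s) : s ∈ {2, 8}, s ≤ k}:
g(0) = mex{} = 0
g(1) = mex{} = 0
g(2) = mex{0} = 1
g(3) = mex{0} = 1
g(4) = mex{1} = 0
g(5) = mex{1} = 0
g(6) = mex{0} = 1
g(7) = mex{0} = 1
g(8) = mex{0,1} = 2
g(9) = mex{0,1} = 2
g(10) = mex{1,2} = 0
g(11) = mex{1,2} = 0
g(12) = mex{0} = 1
g(13) = mex{0} = 1
So g(13) = 1.

1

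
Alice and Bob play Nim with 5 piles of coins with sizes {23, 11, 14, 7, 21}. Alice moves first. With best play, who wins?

Bob wins

Bitwise XOR of the heap sizes:
  10111  (23)
  01011  (11)
  01110  (14)
  00111  (7)
  10101  (21)
  -----
  00000  (0)
The nim-sum is 0, so this is a P-position: the player to move is in a losing position under optimal play; Alice is about to move from it and so loses — Bob wins.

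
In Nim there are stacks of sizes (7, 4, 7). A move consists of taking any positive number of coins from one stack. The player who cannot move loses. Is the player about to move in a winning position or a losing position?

Winning position

Compute the nim-sum pairwise:
7 ⊕ 4 = 3
3 ⊕ 7 = 4
The nim-sum is 4 ≠ 0, so this is an N-position: the player to move can win.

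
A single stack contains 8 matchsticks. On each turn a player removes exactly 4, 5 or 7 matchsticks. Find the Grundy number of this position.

Build the Grundy sequence with g(k) = mex{g(k−s) : s ∈ {4, 5, 7}, s ≤ k}:
k:     0  1  2  3  4  5  6  7  8
g(k):  0  0  0  0  1  1  1  1  2
So g(8) = 2.

2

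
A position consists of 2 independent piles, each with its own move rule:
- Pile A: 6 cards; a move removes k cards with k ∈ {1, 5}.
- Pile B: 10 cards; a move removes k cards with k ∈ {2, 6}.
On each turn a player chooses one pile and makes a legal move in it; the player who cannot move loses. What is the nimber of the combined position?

1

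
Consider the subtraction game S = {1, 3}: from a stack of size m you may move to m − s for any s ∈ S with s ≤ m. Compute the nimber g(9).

Compute g(0), g(1), … for moves {1, 3}:
g(0) = mex{} = 0
g(1) = mex{0} = 1
g(2) = mex{1} = 0
g(3) = mex{0} = 1
g(4) = mex{1} = 0
g(5) = mex{0} = 1
g(6) = mex{1} = 0
g(7) = mex{0} = 1
g(8) = mex{1} = 0
g(9) = mex{0} = 1
So g(9) = 1.

1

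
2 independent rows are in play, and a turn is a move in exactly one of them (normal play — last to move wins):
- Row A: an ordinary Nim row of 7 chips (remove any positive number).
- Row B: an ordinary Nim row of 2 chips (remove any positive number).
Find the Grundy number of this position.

5

Row A is a plain Nim row of size 7, so its Grundy value is 7.
Row B is a plain Nim row of size 2, so its Grundy value is 2.
The value of a disjunctive sum is the nim-sum of the parts.
Combined value = 7 ⊕ 2 = 5.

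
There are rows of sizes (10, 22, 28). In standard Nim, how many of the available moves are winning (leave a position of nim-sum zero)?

Nim-sum: 10 ^ 22 ^ 28 = 0.
The nim-sum is already 0, so every move leaves a nonzero nim-sum — there are no winning moves.

0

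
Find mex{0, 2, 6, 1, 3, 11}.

4

The values 0, 1, 2, 3 are all present; 4 is the first non-negative integer missing from the set.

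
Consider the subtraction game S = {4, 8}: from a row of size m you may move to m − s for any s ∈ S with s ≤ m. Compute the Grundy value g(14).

Compute g(0), g(1), … for moves {4, 8}:
k:     0  1  2  3  4  5  6  7  8  9 10 11 12 13 14
g(k):  0  0  0  0  1  1  1  1  2  2  2  2  0  0  0
So g(14) = 0.

0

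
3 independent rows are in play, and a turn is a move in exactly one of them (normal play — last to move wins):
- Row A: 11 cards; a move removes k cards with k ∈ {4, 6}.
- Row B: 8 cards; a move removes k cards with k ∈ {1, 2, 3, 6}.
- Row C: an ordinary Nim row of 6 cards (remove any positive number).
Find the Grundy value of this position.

Grundy values for row A (subtraction set {4, 6}):
g(0) = mex{} = 0
g(1) = mex{} = 0
g(2) = mex{} = 0
g(3) = mex{} = 0
g(4) = mex{0} = 1
g(5) = mex{0} = 1
g(6) = mex{0} = 1
g(7) = mex{0} = 1
g(8) = mex{0,1} = 2
g(9) = mex{0,1} = 2
g(10) = mex{1} = 0
g(11) = mex{1} = 0
So g(11) = 0.
Build the Grundy sequence for row B with g(k) = mex{g(k−s) : s ∈ {1, 2, 3, 6}, s ≤ k}:
g(0) = mex{} = 0
g(1) = mex{0} = 1
g(2) = mex{0,1} = 2
g(3) = mex{0,1,2} = 3
g(4) = mex{1,2,3} = 0
g(5) = mex{0,2,3} = 1
g(6) = mex{0,1,3} = 2
g(7) = mex{0,1,2} = 3
g(8) = mex{1,2,3} = 0
So g(8) = 0.
Row C is a plain Nim row of size 6, so its Grundy value is 6.
The value of a disjunctive sum is the nim-sum of the parts.
Combined value = 0 XOR 0 XOR 6 = 6.

6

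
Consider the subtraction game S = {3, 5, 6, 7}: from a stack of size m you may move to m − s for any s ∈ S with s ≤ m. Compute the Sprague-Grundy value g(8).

Grundy values for subtraction set {3, 5, 6, 7}:
g(0) = mex{} = 0
g(1) = mex{} = 0
g(2) = mex{} = 0
g(3) = mex{0} = 1
g(4) = mex{0} = 1
g(5) = mex{0} = 1
g(6) = mex{0,1} = 2
g(7) = mex{0,1} = 2
g(8) = mex{0,1} = 2
So g(8) = 2.

2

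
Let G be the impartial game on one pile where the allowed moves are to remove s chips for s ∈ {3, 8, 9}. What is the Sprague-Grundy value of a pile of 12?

Compute g(0), g(1), … for moves {3, 8, 9}:
g(0) = mex{} = 0
g(1) = mex{} = 0
g(2) = mex{} = 0
g(3) = mex{0} = 1
g(4) = mex{0} = 1
g(5) = mex{0} = 1
g(6) = mex{1} = 0
g(7) = mex{1} = 0
g(8) = mex{0,1} = 2
g(9) = mex{0} = 1
g(10) = mex{0} = 1
g(11) = mex{0,1,2} = 3
g(12) = mex{1} = 0
So g(12) = 0.

0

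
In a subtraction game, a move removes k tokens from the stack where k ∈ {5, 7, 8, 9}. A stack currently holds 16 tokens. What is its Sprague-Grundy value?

Compute g(0), g(1), … for moves {5, 7, 8, 9}:
k:     0  1  2  3  4  5  6  7  8  9 10 11 12 13 14 15 16
g(k):  0  0  0  0  0  1  1  1  1  1  2  2  2  2  0  0  0
So g(16) = 0.

0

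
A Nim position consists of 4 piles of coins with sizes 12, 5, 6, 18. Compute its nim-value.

Bitwise XOR of the heap sizes:
  01100  (12)
  00101  (5)
  00110  (6)
  10010  (18)
  -----
  11101  (29)

29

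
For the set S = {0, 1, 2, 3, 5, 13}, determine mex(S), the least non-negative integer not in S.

4

The values 0, 1, 2, 3 are all present; 4 is the first non-negative integer missing from the set.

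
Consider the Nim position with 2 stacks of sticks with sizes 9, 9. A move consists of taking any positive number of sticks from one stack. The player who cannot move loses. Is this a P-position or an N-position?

P-position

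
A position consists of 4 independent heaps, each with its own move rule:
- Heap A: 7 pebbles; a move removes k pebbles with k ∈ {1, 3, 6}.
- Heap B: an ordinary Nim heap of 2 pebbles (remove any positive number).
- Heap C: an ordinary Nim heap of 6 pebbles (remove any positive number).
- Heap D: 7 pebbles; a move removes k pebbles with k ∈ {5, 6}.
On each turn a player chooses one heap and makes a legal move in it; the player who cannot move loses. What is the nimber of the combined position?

6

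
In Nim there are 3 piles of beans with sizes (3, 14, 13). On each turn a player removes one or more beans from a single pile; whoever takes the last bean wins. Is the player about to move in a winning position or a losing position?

Losing position

Compute the nim-sum pairwise:
3 ⊕ 14 = 13
13 ⊕ 13 = 0
The nim-sum is 0, so this is a P-position: the player to move is in a losing position under optimal play.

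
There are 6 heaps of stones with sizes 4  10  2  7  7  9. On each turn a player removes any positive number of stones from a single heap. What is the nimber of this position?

5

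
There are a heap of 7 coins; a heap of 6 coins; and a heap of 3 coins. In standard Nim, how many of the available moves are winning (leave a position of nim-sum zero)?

3

Write each in binary and XOR column by column:
  111  (7)
  110  (6)
  011  (3)
  ---
  010  (2)
The overall nim-sum is X = 2. A heap of size p has a winning move iff p XOR X < p (reduce it to p XOR X).
  7: 7 XOR 2 = 5 < 7 — winning move (to 5).
  6: 6 XOR 2 = 4 < 6 — winning move (to 4).
  3: 3 XOR 2 = 1 < 3 — winning move (to 1).
That gives 3 winning moves.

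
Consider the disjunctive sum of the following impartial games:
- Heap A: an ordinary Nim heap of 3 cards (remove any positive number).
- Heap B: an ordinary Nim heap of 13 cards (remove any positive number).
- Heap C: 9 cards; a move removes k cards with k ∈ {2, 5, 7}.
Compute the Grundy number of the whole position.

12

Heap A is a plain Nim heap of size 3, so its Grundy value is 3.
Heap B is a plain Nim heap of size 13, so its Grundy value is 13.
For heap C, compute g(0), g(1), … with moves {2, 5, 7}:
g(0) = mex{} = 0
g(1) = mex{} = 0
g(2) = mex{0} = 1
g(3) = mex{0} = 1
g(4) = mex{1} = 0
g(5) = mex{0,1} = 2
g(6) = mex{0} = 1
g(7) = mex{0,1,2} = 3
g(8) = mex{0,1} = 2
g(9) = mex{0,1,3} = 2
So g(9) = 2.
The value of a disjunctive sum is the nim-sum of the parts.
Combined value = 3 XOR 13 XOR 2 = 12.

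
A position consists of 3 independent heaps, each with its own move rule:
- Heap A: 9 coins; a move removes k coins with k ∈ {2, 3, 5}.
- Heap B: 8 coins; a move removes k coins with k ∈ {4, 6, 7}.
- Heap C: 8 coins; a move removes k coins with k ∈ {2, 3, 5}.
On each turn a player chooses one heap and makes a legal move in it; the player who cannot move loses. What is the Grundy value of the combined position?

Build the Grundy sequence for heap A with g(k) = mex{g(k−s) : s ∈ {2, 3, 5}, s ≤ k}:
g(0) = mex{} = 0
g(1) = mex{} = 0
g(2) = mex{0} = 1
g(3) = mex{0} = 1
g(4) = mex{0,1} = 2
g(5) = mex{0,1} = 2
g(6) = mex{0,1,2} = 3
g(7) = mex{1,2} = 0
g(8) = mex{1,2,3} = 0
g(9) = mex{0,2,3} = 1
So g(9) = 1.
For heap B, compute g(0), g(1), … with moves {4, 6, 7}:
g(0) = mex{} = 0
g(1) = mex{} = 0
g(2) = mex{} = 0
g(3) = mex{} = 0
g(4) = mex{0} = 1
g(5) = mex{0} = 1
g(6) = mex{0} = 1
g(7) = mex{0} = 1
g(8) = mex{0,1} = 2
So g(8) = 2.
Grundy values for heap C (subtraction set {2, 3, 5}):
g(0) = mex{} = 0
g(1) = mex{} = 0
g(2) = mex{0} = 1
g(3) = mex{0} = 1
g(4) = mex{0,1} = 2
g(5) = mex{0,1} = 2
g(6) = mex{0,1,2} = 3
g(7) = mex{1,2} = 0
g(8) = mex{1,2,3} = 0
So g(8) = 0.
By the Sprague-Grundy theorem, the Grundy value of a sum of independent games is the XOR of the component values.
Combined value = 1 XOR 2 XOR 0 = 3.

3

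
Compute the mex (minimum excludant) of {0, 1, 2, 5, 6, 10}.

3

The values 0, 1, 2 are all present; 3 is the first non-negative integer missing from the set.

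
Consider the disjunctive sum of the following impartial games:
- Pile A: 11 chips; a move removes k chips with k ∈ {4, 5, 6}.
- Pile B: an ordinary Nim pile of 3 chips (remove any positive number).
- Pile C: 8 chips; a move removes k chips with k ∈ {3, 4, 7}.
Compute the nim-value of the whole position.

1

Build the Grundy sequence for pile A with g(k) = mex{g(k−s) : s ∈ {4, 5, 6}, s ≤ k}:
g(0) = mex{} = 0
g(1) = mex{} = 0
g(2) = mex{} = 0
g(3) = mex{} = 0
g(4) = mex{0} = 1
g(5) = mex{0} = 1
g(6) = mex{0} = 1
g(7) = mex{0} = 1
g(8) = mex{0,1} = 2
g(9) = mex{0,1} = 2
g(10) = mex{1} = 0
g(11) = mex{1} = 0
So g(11) = 0.
Pile B is a plain Nim pile of size 3, so its Grundy value is 3.
Build the Grundy sequence for pile C with g(k) = mex{g(k−s) : s ∈ {3, 4, 7}, s ≤ k}:
k:     0  1  2  3  4  5  6  7  8
g(k):  0  0  0  1  1  1  2  2  2
So g(8) = 2.
By the Sprague-Grundy theorem, the Grundy value of a sum of independent games is the XOR of the component values.
Combined value = 0 ⊕ 3 ⊕ 2 = 1.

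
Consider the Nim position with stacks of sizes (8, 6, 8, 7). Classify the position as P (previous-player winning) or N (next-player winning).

N-position

Compute the nim-sum pairwise:
8 XOR 6 = 14
14 XOR 8 = 6
6 XOR 7 = 1
The nim-sum is 1 ≠ 0, so this is an N-position: the player to move can win.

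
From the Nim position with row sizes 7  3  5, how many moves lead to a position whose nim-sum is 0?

Write each in binary and XOR column by column:
  111  (7)
  011  (3)
  101  (5)
  ---
  001  (1)
The overall nim-sum is X = 1. A row of size p has a winning move iff p XOR X < p (reduce it to p XOR X).
  7: 7 XOR 1 = 6 < 7 — winning move (to 6).
  3: 3 XOR 1 = 2 < 3 — winning move (to 2).
  5: 5 XOR 1 = 4 < 5 — winning move (to 4).
That gives 3 winning moves.

3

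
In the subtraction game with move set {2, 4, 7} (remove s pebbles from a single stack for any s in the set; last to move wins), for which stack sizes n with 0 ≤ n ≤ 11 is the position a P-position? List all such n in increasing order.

0, 1, 6, 9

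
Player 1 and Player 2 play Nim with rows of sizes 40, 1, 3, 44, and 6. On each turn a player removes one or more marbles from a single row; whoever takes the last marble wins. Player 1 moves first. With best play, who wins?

Player 2 wins

Nim-sum: 40 XOR 1 XOR 3 XOR 44 XOR 6 = 0.
The nim-sum is 0, so this is a P-position: the player to move is in a losing position under optimal play; Player 1 is about to move from it and so loses — Player 2 wins.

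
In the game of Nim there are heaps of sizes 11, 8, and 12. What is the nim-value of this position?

15

Compute the nim-sum pairwise:
11 XOR 8 = 3
3 XOR 12 = 15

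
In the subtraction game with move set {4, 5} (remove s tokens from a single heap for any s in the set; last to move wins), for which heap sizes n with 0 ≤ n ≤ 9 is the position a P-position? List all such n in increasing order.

Compute g(0), g(1), … for moves {4, 5}:
g(0) = mex{} = 0
g(1) = mex{} = 0
g(2) = mex{} = 0
g(3) = mex{} = 0
g(4) = mex{0} = 1
g(5) = mex{0} = 1
g(6) = mex{0} = 1
g(7) = mex{0} = 1
g(8) = mex{0,1} = 2
g(9) = mex{1} = 0
The P-positions (g = 0) in 0..9 are 0, 1, 2, 3, 9.

0, 1, 2, 3, 9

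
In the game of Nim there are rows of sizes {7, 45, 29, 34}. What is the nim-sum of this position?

Write each in binary and XOR column by column:
  000111  (7)
  101101  (45)
  011101  (29)
  100010  (34)
  ------
  010101  (21)

21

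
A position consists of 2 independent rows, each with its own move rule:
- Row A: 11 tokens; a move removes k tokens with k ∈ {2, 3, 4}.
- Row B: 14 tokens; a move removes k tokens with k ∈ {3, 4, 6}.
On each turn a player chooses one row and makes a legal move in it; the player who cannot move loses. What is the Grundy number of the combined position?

Build the Grundy sequence for row A with g(k) = mex{g(k−s) : s ∈ {2, 3, 4}, s ≤ k}:
g(0) = mex{} = 0
g(1) = mex{} = 0
g(2) = mex{0} = 1
g(3) = mex{0} = 1
g(4) = mex{0,1} = 2
g(5) = mex{0,1} = 2
g(6) = mex{1,2} = 0
g(7) = mex{1,2} = 0
g(8) = mex{0,2} = 1
g(9) = mex{0,2} = 1
g(10) = mex{0,1} = 2
g(11) = mex{0,1} = 2
So g(11) = 2.
Grundy values for row B (subtraction set {3, 4, 6}):
g(0) = mex{} = 0
g(1) = mex{} = 0
g(2) = mex{} = 0
g(3) = mex{0} = 1
g(4) = mex{0} = 1
g(5) = mex{0} = 1
g(6) = mex{0,1} = 2
g(7) = mex{0,1} = 2
g(8) = mex{0,1} = 2
g(9) = mex{1,2} = 0
g(10) = mex{1,2} = 0
g(11) = mex{1,2} = 0
g(12) = mex{0,2} = 1
g(13) = mex{0,2} = 1
g(14) = mex{0,2} = 1
So g(14) = 1.
The value of a disjunctive sum is the nim-sum of the parts.
Combined value = 2 ⊕ 1 = 3.

3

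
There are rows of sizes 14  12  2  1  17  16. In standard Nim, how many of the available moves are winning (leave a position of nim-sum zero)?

0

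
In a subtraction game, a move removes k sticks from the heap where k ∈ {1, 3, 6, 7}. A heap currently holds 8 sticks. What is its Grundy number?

2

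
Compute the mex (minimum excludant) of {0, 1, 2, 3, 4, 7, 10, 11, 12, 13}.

The values 0, 1, 2, 3, 4 are all present; 5 is the first non-negative integer missing from the set.

5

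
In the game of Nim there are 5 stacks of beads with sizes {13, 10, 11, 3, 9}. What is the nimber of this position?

Nim-sum: 13 XOR 10 XOR 11 XOR 3 XOR 9 = 6.

6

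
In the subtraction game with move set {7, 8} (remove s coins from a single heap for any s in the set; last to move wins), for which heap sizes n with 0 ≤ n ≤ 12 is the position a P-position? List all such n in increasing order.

0, 1, 2, 3, 4, 5, 6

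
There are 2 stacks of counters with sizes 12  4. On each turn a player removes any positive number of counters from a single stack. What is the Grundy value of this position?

Nim-sum: 12 XOR 4 = 8.

8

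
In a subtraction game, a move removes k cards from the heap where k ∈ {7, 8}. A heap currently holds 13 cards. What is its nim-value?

1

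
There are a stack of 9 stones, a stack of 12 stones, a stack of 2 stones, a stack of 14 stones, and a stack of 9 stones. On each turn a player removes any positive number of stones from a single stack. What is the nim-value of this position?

Compute the nim-sum pairwise:
9 ^ 12 = 5
5 ^ 2 = 7
7 ^ 14 = 9
9 ^ 9 = 0

0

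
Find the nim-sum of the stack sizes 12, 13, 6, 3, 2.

6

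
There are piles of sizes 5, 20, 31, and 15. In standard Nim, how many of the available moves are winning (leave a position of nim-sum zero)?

Nim-sum: 5 ⊕ 20 ⊕ 31 ⊕ 15 = 1.
The overall nim-sum is X = 1. A pile of size p has a winning move iff p XOR X < p (reduce it to p XOR X).
  5: 5 XOR 1 = 4 < 5 — winning move (to 4).
  20: 20 XOR 1 = 21 ≥ 20 — no move.
  31: 31 XOR 1 = 30 < 31 — winning move (to 30).
  15: 15 XOR 1 = 14 < 15 — winning move (to 14).
That gives 3 winning moves.

3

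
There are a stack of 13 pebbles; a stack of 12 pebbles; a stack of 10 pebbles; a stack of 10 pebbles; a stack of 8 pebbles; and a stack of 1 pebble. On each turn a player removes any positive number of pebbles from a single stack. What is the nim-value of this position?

8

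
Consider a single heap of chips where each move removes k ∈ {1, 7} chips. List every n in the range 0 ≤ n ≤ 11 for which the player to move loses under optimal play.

0, 2, 4, 6, 8, 10

Compute g(0), g(1), … for moves {1, 7}:
k:     0  1  2  3  4  5  6  7  8  9 10 11
g(k):  0  1  0  1  0  1  0  1  0  1  0  1
The P-positions (g = 0) in 0..11 are 0, 2, 4, 6, 8, 10.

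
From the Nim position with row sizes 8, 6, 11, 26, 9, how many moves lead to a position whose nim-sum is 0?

Nim-sum: 8 XOR 6 XOR 11 XOR 26 XOR 9 = 22.
The overall nim-sum is X = 22. A row of size p has a winning move iff p XOR X < p (reduce it to p XOR X).
  8: 8 XOR 22 = 30 ≥ 8 — no move.
  6: 6 XOR 22 = 16 ≥ 6 — no move.
  11: 11 XOR 22 = 29 ≥ 11 — no move.
  26: 26 XOR 22 = 12 < 26 — winning move (to 12).
  9: 9 XOR 22 = 31 ≥ 9 — no move.
That gives 1 winning move.

1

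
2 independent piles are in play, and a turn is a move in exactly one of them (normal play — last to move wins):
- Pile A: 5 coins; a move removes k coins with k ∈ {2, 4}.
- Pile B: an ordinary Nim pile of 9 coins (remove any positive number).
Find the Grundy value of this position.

Build the Grundy sequence for pile A with g(k) = mex{g(k−s) : s ∈ {2, 4}, s ≤ k}:
g(0) = mex{} = 0
g(1) = mex{} = 0
g(2) = mex{0} = 1
g(3) = mex{0} = 1
g(4) = mex{0,1} = 2
g(5) = mex{0,1} = 2
So g(5) = 2.
Pile B is a plain Nim pile of size 9, so its Grundy value is 9.
By the Sprague-Grundy theorem, the Grundy value of a sum of independent games is the XOR of the component values.
Combined value = 2 ⊕ 9 = 11.

11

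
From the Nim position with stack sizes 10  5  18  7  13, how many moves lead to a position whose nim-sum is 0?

1

Nim-sum: 10 ^ 5 ^ 18 ^ 7 ^ 13 = 23.
The overall nim-sum is X = 23. A stack of size p has a winning move iff p XOR X < p (reduce it to p XOR X).
  10: 10 XOR 23 = 29 ≥ 10 — no move.
  5: 5 XOR 23 = 18 ≥ 5 — no move.
  18: 18 XOR 23 = 5 < 18 — winning move (to 5).
  7: 7 XOR 23 = 16 ≥ 7 — no move.
  13: 13 XOR 23 = 26 ≥ 13 — no move.
That gives 1 winning move.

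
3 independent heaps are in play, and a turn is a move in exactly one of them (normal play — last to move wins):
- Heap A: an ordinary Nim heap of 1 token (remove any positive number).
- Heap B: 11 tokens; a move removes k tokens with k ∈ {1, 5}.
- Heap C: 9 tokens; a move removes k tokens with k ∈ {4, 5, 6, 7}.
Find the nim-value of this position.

Heap A is a plain Nim heap of size 1, so its Grundy value is 1.
Build the Grundy sequence for heap B with g(k) = mex{g(k−s) : s ∈ {1, 5}, s ≤ k}:
g(0) = mex{} = 0
g(1) = mex{0} = 1
g(2) = mex{1} = 0
g(3) = mex{0} = 1
g(4) = mex{1} = 0
g(5) = mex{0} = 1
g(6) = mex{1} = 0
g(7) = mex{0} = 1
g(8) = mex{1} = 0
g(9) = mex{0} = 1
g(10) = mex{1} = 0
g(11) = mex{0} = 1
So g(11) = 1.
For heap C, compute g(0), g(1), … with moves {4, 5, 6, 7}:
k:     0  1  2  3  4  5  6  7  8  9
g(k):  0  0  0  0  1  1  1  1  2  2
So g(9) = 2.
The value of a disjunctive sum is the nim-sum of the parts.
Combined value = 1 ⊕ 1 ⊕ 2 = 2.

2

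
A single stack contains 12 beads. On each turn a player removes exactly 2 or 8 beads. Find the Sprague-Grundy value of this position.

Build the Grundy sequence with g(k) = mex{g(k−s) : s ∈ {2, 8}, s ≤ k}:
g(0) = mex{} = 0
g(1) = mex{} = 0
g(2) = mex{0} = 1
g(3) = mex{0} = 1
g(4) = mex{1} = 0
g(5) = mex{1} = 0
g(6) = mex{0} = 1
g(7) = mex{0} = 1
g(8) = mex{0,1} = 2
g(9) = mex{0,1} = 2
g(10) = mex{1,2} = 0
g(11) = mex{1,2} = 0
g(12) = mex{0} = 1
So g(12) = 1.

1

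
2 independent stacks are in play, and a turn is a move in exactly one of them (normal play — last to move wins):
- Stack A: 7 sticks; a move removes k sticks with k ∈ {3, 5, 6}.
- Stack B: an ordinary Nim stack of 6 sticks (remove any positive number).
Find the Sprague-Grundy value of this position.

For stack A, compute g(0), g(1), … with moves {3, 5, 6}:
g(0) = mex{} = 0
g(1) = mex{} = 0
g(2) = mex{} = 0
g(3) = mex{0} = 1
g(4) = mex{0} = 1
g(5) = mex{0} = 1
g(6) = mex{0,1} = 2
g(7) = mex{0,1} = 2
So g(7) = 2.
Stack B is a plain Nim stack of size 6, so its Grundy value is 6.
By the Sprague-Grundy theorem, the Grundy value of a sum of independent games is the XOR of the component values.
Combined value = 2 XOR 6 = 4.

4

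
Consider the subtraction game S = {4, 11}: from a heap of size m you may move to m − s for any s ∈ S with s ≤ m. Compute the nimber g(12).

Build the Grundy sequence with g(k) = mex{g(k−s) : s ∈ {4, 11}, s ≤ k}:
g(0) = mex{} = 0
g(1) = mex{} = 0
g(2) = mex{} = 0
g(3) = mex{} = 0
g(4) = mex{0} = 1
g(5) = mex{0} = 1
g(6) = mex{0} = 1
g(7) = mex{0} = 1
g(8) = mex{1} = 0
g(9) = mex{1} = 0
g(10) = mex{1} = 0
g(11) = mex{0,1} = 2
g(12) = mex{0} = 1
So g(12) = 1.

1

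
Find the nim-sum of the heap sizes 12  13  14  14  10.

11

Nim-sum: 12 ⊕ 13 ⊕ 14 ⊕ 14 ⊕ 10 = 11.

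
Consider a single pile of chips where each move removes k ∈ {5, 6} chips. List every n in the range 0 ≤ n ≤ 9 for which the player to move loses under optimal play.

Build the Grundy sequence with g(k) = mex{g(k−s) : s ∈ {5, 6}, s ≤ k}:
g(0) = mex{} = 0
g(1) = mex{} = 0
g(2) = mex{} = 0
g(3) = mex{} = 0
g(4) = mex{} = 0
g(5) = mex{0} = 1
g(6) = mex{0} = 1
g(7) = mex{0} = 1
g(8) = mex{0} = 1
g(9) = mex{0} = 1
The P-positions (g = 0) in 0..9 are 0, 1, 2, 3, 4.

0, 1, 2, 3, 4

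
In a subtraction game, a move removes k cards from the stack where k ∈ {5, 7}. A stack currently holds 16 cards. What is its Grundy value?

0

Grundy values for subtraction set {5, 7}:
k:     0  1  2  3  4  5  6  7  8  9 10 11 12 13 14 15 16
g(k):  0  0  0  0  0  1  1  1  1  1  2  2  0  0  0  0  0
So g(16) = 0.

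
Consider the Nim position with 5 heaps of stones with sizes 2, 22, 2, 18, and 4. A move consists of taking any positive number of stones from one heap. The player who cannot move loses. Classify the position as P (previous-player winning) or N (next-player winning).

P-position

Compute the nim-sum pairwise:
2 ^ 22 = 20
20 ^ 2 = 22
22 ^ 18 = 4
4 ^ 4 = 0
The nim-sum is 0, so this is a P-position: the player to move is in a losing position under optimal play.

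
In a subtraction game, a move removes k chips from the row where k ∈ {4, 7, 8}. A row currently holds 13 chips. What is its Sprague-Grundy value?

0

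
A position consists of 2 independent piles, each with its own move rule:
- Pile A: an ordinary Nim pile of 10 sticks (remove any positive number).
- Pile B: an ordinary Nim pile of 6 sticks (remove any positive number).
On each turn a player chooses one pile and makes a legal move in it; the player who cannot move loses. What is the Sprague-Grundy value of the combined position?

Pile A is a plain Nim pile of size 10, so its Grundy value is 10.
Pile B is a plain Nim pile of size 6, so its Grundy value is 6.
The value of a disjunctive sum is the nim-sum of the parts.
Combined value = 10 ⊕ 6 = 12.

12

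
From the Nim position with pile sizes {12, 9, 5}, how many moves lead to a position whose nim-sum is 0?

0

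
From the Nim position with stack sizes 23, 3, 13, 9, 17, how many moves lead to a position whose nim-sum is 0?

Nim-sum: 23 ⊕ 3 ⊕ 13 ⊕ 9 ⊕ 17 = 1.
The overall nim-sum is X = 1. A stack of size p has a winning move iff p XOR X < p (reduce it to p XOR X).
  23: 23 XOR 1 = 22 < 23 — winning move (to 22).
  3: 3 XOR 1 = 2 < 3 — winning move (to 2).
  13: 13 XOR 1 = 12 < 13 — winning move (to 12).
  9: 9 XOR 1 = 8 < 9 — winning move (to 8).
  17: 17 XOR 1 = 16 < 17 — winning move (to 16).
That gives 5 winning moves.

5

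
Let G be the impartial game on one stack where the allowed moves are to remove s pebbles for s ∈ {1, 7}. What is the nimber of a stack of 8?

Grundy values for subtraction set {1, 7}:
k:     0  1  2  3  4  5  6  7  8
g(k):  0  1  0  1  0  1  0  1  0
So g(8) = 0.

0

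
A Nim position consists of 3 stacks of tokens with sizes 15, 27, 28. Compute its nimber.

8

Nim-sum: 15 ⊕ 27 ⊕ 28 = 8.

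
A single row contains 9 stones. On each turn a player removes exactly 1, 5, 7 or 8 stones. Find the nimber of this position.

Grundy values for subtraction set {1, 5, 7, 8}:
k:     0  1  2  3  4  5  6  7  8  9
g(k):  0  1  0  1  0  1  0  1  2  3
So g(9) = 3.

3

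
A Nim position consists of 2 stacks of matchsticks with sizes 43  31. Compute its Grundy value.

Compute the nim-sum pairwise:
43 ⊕ 31 = 52

52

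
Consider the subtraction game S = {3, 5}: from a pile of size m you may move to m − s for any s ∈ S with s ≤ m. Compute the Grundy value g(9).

Compute g(0), g(1), … for moves {3, 5}:
g(0) = mex{} = 0
g(1) = mex{} = 0
g(2) = mex{} = 0
g(3) = mex{0} = 1
g(4) = mex{0} = 1
g(5) = mex{0} = 1
g(6) = mex{0,1} = 2
g(7) = mex{0,1} = 2
g(8) = mex{1} = 0
g(9) = mex{1,2} = 0
So g(9) = 0.

0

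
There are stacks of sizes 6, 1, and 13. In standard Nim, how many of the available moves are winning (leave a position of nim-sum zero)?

Nim-sum: 6 XOR 1 XOR 13 = 10.
The overall nim-sum is X = 10. A stack of size p has a winning move iff p XOR X < p (reduce it to p XOR X).
  6: 6 XOR 10 = 12 ≥ 6 — no move.
  1: 1 XOR 10 = 11 ≥ 1 — no move.
  13: 13 XOR 10 = 7 < 13 — winning move (to 7).
That gives 1 winning move.

1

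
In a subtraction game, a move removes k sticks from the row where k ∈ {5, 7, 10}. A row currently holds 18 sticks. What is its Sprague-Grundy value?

0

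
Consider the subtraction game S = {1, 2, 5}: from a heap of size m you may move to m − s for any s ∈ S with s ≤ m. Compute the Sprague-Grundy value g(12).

0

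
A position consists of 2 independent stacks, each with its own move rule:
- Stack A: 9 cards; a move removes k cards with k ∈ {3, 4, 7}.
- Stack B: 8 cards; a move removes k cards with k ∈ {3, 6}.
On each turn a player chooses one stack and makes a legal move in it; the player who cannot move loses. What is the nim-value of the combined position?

1

Build the Grundy sequence for stack A with g(k) = mex{g(k−s) : s ∈ {3, 4, 7}, s ≤ k}:
g(0) = mex{} = 0
g(1) = mex{} = 0
g(2) = mex{} = 0
g(3) = mex{0} = 1
g(4) = mex{0} = 1
g(5) = mex{0} = 1
g(6) = mex{0,1} = 2
g(7) = mex{0,1} = 2
g(8) = mex{0,1} = 2
g(9) = mex{0,1,2} = 3
So g(9) = 3.
Grundy values for stack B (subtraction set {3, 6}):
g(0) = mex{} = 0
g(1) = mex{} = 0
g(2) = mex{} = 0
g(3) = mex{0} = 1
g(4) = mex{0} = 1
g(5) = mex{0} = 1
g(6) = mex{0,1} = 2
g(7) = mex{0,1} = 2
g(8) = mex{0,1} = 2
So g(8) = 2.
By the Sprague-Grundy theorem, the Grundy value of a sum of independent games is the XOR of the component values.
Combined value = 3 XOR 2 = 1.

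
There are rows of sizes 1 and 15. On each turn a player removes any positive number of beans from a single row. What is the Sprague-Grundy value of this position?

14

Nim-sum: 1 XOR 15 = 14.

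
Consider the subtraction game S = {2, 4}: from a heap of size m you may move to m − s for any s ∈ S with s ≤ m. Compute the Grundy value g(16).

2

Compute g(0), g(1), … for moves {2, 4}:
k:     0  1  2  3  4  5  6  7  8  9 10 11 12 13 14 15 16
g(k):  0  0  1  1  2  2  0  0  1  1  2  2  0  0  1  1  2
So g(16) = 2.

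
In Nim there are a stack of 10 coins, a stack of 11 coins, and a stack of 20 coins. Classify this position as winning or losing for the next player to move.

Bitwise XOR of the heap sizes:
  01010  (10)
  01011  (11)
  10100  (20)
  -----
  10101  (21)
The nim-sum is 21 ≠ 0, so this is an N-position: the player to move can win.

Winning position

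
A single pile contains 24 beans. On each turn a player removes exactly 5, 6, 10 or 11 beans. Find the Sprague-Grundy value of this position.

1

Compute g(0), g(1), … for moves {5, 6, 10, 11}:
k:     0  1  2  3  4  5  6  7  8  9 10 11 12 13 14 15 16 17 18 19 20 21 22 23 24
g(k):  0  0  0  0  0  1  1  1  1  1  2  2  2  2  2  3  0  0  0  0  0  1  1  1  1
So g(24) = 1.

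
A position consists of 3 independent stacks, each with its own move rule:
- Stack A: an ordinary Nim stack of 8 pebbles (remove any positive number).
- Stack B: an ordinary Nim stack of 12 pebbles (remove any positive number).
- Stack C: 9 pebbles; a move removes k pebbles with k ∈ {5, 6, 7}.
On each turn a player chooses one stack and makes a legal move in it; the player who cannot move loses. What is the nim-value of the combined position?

5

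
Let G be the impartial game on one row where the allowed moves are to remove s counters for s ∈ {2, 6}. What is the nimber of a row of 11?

Compute g(0), g(1), … for moves {2, 6}:
g(0) = mex{} = 0
g(1) = mex{} = 0
g(2) = mex{0} = 1
g(3) = mex{0} = 1
g(4) = mex{1} = 0
g(5) = mex{1} = 0
g(6) = mex{0} = 1
g(7) = mex{0} = 1
g(8) = mex{1} = 0
g(9) = mex{1} = 0
g(10) = mex{0} = 1
g(11) = mex{0} = 1
So g(11) = 1.

1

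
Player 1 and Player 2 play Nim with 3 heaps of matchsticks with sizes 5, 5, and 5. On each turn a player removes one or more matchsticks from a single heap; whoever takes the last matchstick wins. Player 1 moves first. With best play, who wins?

Player 1 wins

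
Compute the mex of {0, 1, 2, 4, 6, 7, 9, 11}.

3

The values 0, 1, 2 are all present; 3 is the first non-negative integer missing from the set.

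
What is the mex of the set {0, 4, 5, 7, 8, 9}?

0 is in the set but 1 is not, so the mex is 1.

1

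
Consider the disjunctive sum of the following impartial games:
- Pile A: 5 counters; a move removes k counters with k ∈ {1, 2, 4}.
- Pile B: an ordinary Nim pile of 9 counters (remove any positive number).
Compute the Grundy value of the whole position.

For pile A, compute g(0), g(1), … with moves {1, 2, 4}:
g(0) = mex{} = 0
g(1) = mex{0} = 1
g(2) = mex{0,1} = 2
g(3) = mex{1,2} = 0
g(4) = mex{0,2} = 1
g(5) = mex{0,1} = 2
So g(5) = 2.
Pile B is a plain Nim pile of size 9, so its Grundy value is 9.
By the Sprague-Grundy theorem, the Grundy value of a sum of independent games is the XOR of the component values.
Combined value = 2 XOR 9 = 11.

11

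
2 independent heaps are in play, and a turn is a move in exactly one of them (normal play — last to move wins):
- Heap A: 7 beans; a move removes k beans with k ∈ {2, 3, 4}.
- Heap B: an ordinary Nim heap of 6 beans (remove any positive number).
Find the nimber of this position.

6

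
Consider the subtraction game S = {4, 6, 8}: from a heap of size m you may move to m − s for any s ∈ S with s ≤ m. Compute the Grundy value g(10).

2

Build the Grundy sequence with g(k) = mex{g(k−s) : s ∈ {4, 6, 8}, s ≤ k}:
k:     0  1  2  3  4  5  6  7  8  9 10
g(k):  0  0  0  0  1  1  1  1  2  2  2
So g(10) = 2.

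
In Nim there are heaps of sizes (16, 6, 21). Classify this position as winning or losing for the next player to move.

Winning position

Write each in binary and XOR column by column:
  10000  (16)
  00110  (6)
  10101  (21)
  -----
  00011  (3)
The nim-sum is 3 ≠ 0, so this is an N-position: the player to move can win.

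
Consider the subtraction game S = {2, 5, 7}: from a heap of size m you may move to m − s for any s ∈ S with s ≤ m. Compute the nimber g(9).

2

Compute g(0), g(1), … for moves {2, 5, 7}:
k:     0  1  2  3  4  5  6  7  8  9
g(k):  0  0  1  1  0  2  1  3  2  2
So g(9) = 2.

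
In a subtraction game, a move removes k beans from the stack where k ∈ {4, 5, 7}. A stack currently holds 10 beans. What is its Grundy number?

Compute g(0), g(1), … for moves {4, 5, 7}:
k:     0  1  2  3  4  5  6  7  8  9 10
g(k):  0  0  0  0  1  1  1  1  2  2  2
So g(10) = 2.

2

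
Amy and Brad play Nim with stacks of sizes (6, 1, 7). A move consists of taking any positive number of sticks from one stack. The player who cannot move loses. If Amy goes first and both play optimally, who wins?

Compute the nim-sum pairwise:
6 ^ 1 = 7
7 ^ 7 = 0
The nim-sum is 0, so this is a P-position: the player to move is in a losing position under optimal play; Amy is about to move from it and so loses — Brad wins.

Brad wins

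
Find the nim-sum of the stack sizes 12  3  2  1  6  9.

3

Write each in binary and XOR column by column:
  1100  (12)
  0011  (3)
  0010  (2)
  0001  (1)
  0110  (6)
  1001  (9)
  ----
  0011  (3)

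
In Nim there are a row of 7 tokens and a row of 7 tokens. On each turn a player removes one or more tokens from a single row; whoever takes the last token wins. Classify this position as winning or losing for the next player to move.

Losing position

Write each in binary and XOR column by column:
  111  (7)
  111  (7)
  ---
  000  (0)
The nim-sum is 0, so this is a P-position: the player to move is in a losing position under optimal play.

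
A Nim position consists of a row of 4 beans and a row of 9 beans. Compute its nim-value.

Nim-sum: 4 ^ 9 = 13.

13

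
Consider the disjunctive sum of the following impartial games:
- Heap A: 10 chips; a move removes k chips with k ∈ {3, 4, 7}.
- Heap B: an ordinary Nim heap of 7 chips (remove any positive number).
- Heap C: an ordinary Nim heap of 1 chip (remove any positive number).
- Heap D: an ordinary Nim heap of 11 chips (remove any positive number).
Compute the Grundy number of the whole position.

13

Build the Grundy sequence for heap A with g(k) = mex{g(k−s) : s ∈ {3, 4, 7}, s ≤ k}:
k:     0  1  2  3  4  5  6  7  8  9 10
g(k):  0  0  0  1  1  1  2  2  2  3  0
So g(10) = 0.
Heap B is a plain Nim heap of size 7, so its Grundy value is 7.
Heap C is a plain Nim heap of size 1, so its Grundy value is 1.
Heap D is a plain Nim heap of size 11, so its Grundy value is 11.
The value of a disjunctive sum is the nim-sum of the parts.
Combined value = 0 XOR 7 XOR 1 XOR 11 = 13.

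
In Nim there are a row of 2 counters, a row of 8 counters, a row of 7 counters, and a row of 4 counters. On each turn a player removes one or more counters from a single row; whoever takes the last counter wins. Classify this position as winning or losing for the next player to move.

Winning position

Bitwise XOR of the heap sizes:
  0010  (2)
  1000  (8)
  0111  (7)
  0100  (4)
  ----
  1001  (9)
The nim-sum is 9 ≠ 0, so this is an N-position: the player to move can win.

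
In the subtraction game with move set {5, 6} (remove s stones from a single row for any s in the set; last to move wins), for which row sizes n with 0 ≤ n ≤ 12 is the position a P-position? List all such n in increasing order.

0, 1, 2, 3, 4, 11, 12

Build the Grundy sequence with g(k) = mex{g(k−s) : s ∈ {5, 6}, s ≤ k}:
g(0) = mex{} = 0
g(1) = mex{} = 0
g(2) = mex{} = 0
g(3) = mex{} = 0
g(4) = mex{} = 0
g(5) = mex{0} = 1
g(6) = mex{0} = 1
g(7) = mex{0} = 1
g(8) = mex{0} = 1
g(9) = mex{0} = 1
g(10) = mex{0,1} = 2
g(11) = mex{1} = 0
g(12) = mex{1} = 0
The P-positions (g = 0) in 0..12 are 0, 1, 2, 3, 4, 11, 12.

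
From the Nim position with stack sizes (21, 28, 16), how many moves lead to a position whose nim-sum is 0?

Bitwise XOR of the heap sizes:
  10101  (21)
  11100  (28)
  10000  (16)
  -----
  11001  (25)
The overall nim-sum is X = 25. A stack of size p has a winning move iff p XOR X < p (reduce it to p XOR X).
  21: 21 XOR 25 = 12 < 21 — winning move (to 12).
  28: 28 XOR 25 = 5 < 28 — winning move (to 5).
  16: 16 XOR 25 = 9 < 16 — winning move (to 9).
That gives 3 winning moves.

3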